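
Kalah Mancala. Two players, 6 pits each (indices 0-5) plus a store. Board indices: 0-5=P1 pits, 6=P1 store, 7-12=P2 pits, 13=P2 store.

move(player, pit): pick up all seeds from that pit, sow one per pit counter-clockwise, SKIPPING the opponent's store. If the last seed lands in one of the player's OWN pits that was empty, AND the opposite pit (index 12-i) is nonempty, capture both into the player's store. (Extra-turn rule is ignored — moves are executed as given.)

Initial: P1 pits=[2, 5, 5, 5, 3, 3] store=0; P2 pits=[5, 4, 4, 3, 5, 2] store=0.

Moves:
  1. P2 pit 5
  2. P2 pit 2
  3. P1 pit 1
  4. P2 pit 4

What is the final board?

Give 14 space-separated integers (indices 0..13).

Move 1: P2 pit5 -> P1=[3,5,5,5,3,3](0) P2=[5,4,4,3,5,0](1)
Move 2: P2 pit2 -> P1=[3,5,5,5,3,3](0) P2=[5,4,0,4,6,1](2)
Move 3: P1 pit1 -> P1=[3,0,6,6,4,4](1) P2=[5,4,0,4,6,1](2)
Move 4: P2 pit4 -> P1=[4,1,7,7,4,4](1) P2=[5,4,0,4,0,2](3)

Answer: 4 1 7 7 4 4 1 5 4 0 4 0 2 3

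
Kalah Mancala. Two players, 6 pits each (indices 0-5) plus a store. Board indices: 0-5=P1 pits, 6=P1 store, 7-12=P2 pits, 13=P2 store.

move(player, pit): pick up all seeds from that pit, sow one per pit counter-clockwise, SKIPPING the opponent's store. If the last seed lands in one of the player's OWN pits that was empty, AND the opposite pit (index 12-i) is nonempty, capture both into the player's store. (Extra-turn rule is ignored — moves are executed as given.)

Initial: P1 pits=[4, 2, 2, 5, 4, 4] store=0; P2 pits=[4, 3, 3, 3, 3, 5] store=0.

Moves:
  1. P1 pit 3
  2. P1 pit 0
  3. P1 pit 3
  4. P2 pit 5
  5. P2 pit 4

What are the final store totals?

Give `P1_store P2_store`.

Answer: 1 2

Derivation:
Move 1: P1 pit3 -> P1=[4,2,2,0,5,5](1) P2=[5,4,3,3,3,5](0)
Move 2: P1 pit0 -> P1=[0,3,3,1,6,5](1) P2=[5,4,3,3,3,5](0)
Move 3: P1 pit3 -> P1=[0,3,3,0,7,5](1) P2=[5,4,3,3,3,5](0)
Move 4: P2 pit5 -> P1=[1,4,4,1,7,5](1) P2=[5,4,3,3,3,0](1)
Move 5: P2 pit4 -> P1=[2,4,4,1,7,5](1) P2=[5,4,3,3,0,1](2)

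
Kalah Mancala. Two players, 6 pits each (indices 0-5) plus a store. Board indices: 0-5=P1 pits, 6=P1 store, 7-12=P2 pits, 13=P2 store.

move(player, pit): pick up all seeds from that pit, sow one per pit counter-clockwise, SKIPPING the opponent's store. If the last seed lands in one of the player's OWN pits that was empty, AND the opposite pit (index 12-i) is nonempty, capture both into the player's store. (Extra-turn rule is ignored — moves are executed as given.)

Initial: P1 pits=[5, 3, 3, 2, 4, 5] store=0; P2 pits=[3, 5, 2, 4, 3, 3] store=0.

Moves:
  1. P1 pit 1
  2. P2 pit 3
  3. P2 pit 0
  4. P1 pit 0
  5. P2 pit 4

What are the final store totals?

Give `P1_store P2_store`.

Move 1: P1 pit1 -> P1=[5,0,4,3,5,5](0) P2=[3,5,2,4,3,3](0)
Move 2: P2 pit3 -> P1=[6,0,4,3,5,5](0) P2=[3,5,2,0,4,4](1)
Move 3: P2 pit0 -> P1=[6,0,0,3,5,5](0) P2=[0,6,3,0,4,4](6)
Move 4: P1 pit0 -> P1=[0,1,1,4,6,6](1) P2=[0,6,3,0,4,4](6)
Move 5: P2 pit4 -> P1=[1,2,1,4,6,6](1) P2=[0,6,3,0,0,5](7)

Answer: 1 7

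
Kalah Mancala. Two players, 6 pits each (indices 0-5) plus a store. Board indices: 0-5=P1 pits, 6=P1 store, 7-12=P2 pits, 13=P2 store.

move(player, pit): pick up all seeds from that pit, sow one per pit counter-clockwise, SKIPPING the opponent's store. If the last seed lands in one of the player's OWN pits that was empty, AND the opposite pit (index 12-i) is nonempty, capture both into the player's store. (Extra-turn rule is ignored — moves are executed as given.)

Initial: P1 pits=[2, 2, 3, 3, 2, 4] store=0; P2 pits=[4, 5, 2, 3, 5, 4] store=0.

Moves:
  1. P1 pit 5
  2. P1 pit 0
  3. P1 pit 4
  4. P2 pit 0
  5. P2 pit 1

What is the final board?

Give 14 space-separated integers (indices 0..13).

Answer: 1 4 4 3 0 1 2 0 0 5 5 7 6 1

Derivation:
Move 1: P1 pit5 -> P1=[2,2,3,3,2,0](1) P2=[5,6,3,3,5,4](0)
Move 2: P1 pit0 -> P1=[0,3,4,3,2,0](1) P2=[5,6,3,3,5,4](0)
Move 3: P1 pit4 -> P1=[0,3,4,3,0,1](2) P2=[5,6,3,3,5,4](0)
Move 4: P2 pit0 -> P1=[0,3,4,3,0,1](2) P2=[0,7,4,4,6,5](0)
Move 5: P2 pit1 -> P1=[1,4,4,3,0,1](2) P2=[0,0,5,5,7,6](1)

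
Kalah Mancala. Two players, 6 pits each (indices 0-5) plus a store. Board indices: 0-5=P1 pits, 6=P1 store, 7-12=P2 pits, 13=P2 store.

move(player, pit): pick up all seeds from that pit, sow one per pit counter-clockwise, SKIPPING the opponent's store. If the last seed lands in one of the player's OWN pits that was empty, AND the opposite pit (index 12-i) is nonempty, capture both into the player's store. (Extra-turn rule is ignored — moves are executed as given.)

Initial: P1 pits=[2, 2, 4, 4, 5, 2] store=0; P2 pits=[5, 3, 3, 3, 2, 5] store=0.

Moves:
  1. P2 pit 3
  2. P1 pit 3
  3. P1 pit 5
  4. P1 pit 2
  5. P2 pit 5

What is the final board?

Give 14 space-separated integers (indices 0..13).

Answer: 3 3 1 2 8 1 3 7 4 3 0 3 0 2

Derivation:
Move 1: P2 pit3 -> P1=[2,2,4,4,5,2](0) P2=[5,3,3,0,3,6](1)
Move 2: P1 pit3 -> P1=[2,2,4,0,6,3](1) P2=[6,3,3,0,3,6](1)
Move 3: P1 pit5 -> P1=[2,2,4,0,6,0](2) P2=[7,4,3,0,3,6](1)
Move 4: P1 pit2 -> P1=[2,2,0,1,7,1](3) P2=[7,4,3,0,3,6](1)
Move 5: P2 pit5 -> P1=[3,3,1,2,8,1](3) P2=[7,4,3,0,3,0](2)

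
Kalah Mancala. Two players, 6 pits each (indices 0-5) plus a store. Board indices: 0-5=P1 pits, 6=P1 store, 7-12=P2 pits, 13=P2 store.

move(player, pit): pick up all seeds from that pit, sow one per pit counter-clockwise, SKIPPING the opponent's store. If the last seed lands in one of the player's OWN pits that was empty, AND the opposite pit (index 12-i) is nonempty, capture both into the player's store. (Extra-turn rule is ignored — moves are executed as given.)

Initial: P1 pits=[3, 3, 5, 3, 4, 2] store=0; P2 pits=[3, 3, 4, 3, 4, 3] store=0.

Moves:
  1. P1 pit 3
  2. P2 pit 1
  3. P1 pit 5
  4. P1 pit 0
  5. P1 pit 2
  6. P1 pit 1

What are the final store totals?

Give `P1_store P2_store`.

Move 1: P1 pit3 -> P1=[3,3,5,0,5,3](1) P2=[3,3,4,3,4,3](0)
Move 2: P2 pit1 -> P1=[3,3,5,0,5,3](1) P2=[3,0,5,4,5,3](0)
Move 3: P1 pit5 -> P1=[3,3,5,0,5,0](2) P2=[4,1,5,4,5,3](0)
Move 4: P1 pit0 -> P1=[0,4,6,0,5,0](8) P2=[4,1,0,4,5,3](0)
Move 5: P1 pit2 -> P1=[0,4,0,1,6,1](9) P2=[5,2,0,4,5,3](0)
Move 6: P1 pit1 -> P1=[0,0,1,2,7,2](9) P2=[5,2,0,4,5,3](0)

Answer: 9 0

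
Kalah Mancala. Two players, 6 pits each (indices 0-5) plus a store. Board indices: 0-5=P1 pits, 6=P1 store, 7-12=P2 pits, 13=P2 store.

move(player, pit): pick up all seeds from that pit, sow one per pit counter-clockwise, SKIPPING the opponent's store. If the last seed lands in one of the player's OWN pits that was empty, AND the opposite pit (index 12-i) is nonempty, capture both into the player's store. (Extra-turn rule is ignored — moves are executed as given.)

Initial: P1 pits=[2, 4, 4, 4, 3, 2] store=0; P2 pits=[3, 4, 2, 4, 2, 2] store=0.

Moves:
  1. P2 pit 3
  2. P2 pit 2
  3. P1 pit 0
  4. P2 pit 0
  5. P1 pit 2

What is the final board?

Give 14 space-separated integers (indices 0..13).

Answer: 0 5 0 6 4 3 1 1 5 1 2 4 3 1

Derivation:
Move 1: P2 pit3 -> P1=[3,4,4,4,3,2](0) P2=[3,4,2,0,3,3](1)
Move 2: P2 pit2 -> P1=[3,4,4,4,3,2](0) P2=[3,4,0,1,4,3](1)
Move 3: P1 pit0 -> P1=[0,5,5,5,3,2](0) P2=[3,4,0,1,4,3](1)
Move 4: P2 pit0 -> P1=[0,5,5,5,3,2](0) P2=[0,5,1,2,4,3](1)
Move 5: P1 pit2 -> P1=[0,5,0,6,4,3](1) P2=[1,5,1,2,4,3](1)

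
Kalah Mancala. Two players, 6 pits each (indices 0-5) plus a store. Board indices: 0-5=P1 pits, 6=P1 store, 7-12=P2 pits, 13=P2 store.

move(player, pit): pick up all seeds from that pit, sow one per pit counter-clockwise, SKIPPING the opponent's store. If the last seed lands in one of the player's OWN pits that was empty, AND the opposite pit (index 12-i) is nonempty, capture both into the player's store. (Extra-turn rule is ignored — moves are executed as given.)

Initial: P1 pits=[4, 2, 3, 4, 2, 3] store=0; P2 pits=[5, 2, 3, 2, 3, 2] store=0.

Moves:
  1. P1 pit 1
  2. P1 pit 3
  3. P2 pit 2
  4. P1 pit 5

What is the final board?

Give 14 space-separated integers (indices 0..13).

Answer: 4 0 4 0 3 0 2 7 4 1 3 4 3 0

Derivation:
Move 1: P1 pit1 -> P1=[4,0,4,5,2,3](0) P2=[5,2,3,2,3,2](0)
Move 2: P1 pit3 -> P1=[4,0,4,0,3,4](1) P2=[6,3,3,2,3,2](0)
Move 3: P2 pit2 -> P1=[4,0,4,0,3,4](1) P2=[6,3,0,3,4,3](0)
Move 4: P1 pit5 -> P1=[4,0,4,0,3,0](2) P2=[7,4,1,3,4,3](0)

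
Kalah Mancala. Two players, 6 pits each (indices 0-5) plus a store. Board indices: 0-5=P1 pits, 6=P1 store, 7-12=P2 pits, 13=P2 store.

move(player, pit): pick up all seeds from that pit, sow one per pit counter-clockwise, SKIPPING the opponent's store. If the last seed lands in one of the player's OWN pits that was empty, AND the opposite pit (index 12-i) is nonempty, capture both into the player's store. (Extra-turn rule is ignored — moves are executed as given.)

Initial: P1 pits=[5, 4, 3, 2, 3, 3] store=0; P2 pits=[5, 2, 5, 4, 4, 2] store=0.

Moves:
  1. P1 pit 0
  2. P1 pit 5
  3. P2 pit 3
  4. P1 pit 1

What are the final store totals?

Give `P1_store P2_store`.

Move 1: P1 pit0 -> P1=[0,5,4,3,4,4](0) P2=[5,2,5,4,4,2](0)
Move 2: P1 pit5 -> P1=[0,5,4,3,4,0](1) P2=[6,3,6,4,4,2](0)
Move 3: P2 pit3 -> P1=[1,5,4,3,4,0](1) P2=[6,3,6,0,5,3](1)
Move 4: P1 pit1 -> P1=[1,0,5,4,5,1](2) P2=[6,3,6,0,5,3](1)

Answer: 2 1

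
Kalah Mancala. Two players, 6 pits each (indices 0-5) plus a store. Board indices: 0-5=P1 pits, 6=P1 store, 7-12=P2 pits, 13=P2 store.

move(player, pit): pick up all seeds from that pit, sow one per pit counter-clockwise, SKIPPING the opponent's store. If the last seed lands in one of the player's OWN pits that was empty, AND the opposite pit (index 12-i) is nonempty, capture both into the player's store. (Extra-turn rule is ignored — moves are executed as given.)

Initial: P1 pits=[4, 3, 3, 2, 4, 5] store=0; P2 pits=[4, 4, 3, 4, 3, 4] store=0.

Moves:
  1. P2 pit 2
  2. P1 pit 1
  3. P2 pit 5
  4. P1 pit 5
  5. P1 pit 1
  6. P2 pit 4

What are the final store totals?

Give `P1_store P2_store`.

Answer: 1 2

Derivation:
Move 1: P2 pit2 -> P1=[4,3,3,2,4,5](0) P2=[4,4,0,5,4,5](0)
Move 2: P1 pit1 -> P1=[4,0,4,3,5,5](0) P2=[4,4,0,5,4,5](0)
Move 3: P2 pit5 -> P1=[5,1,5,4,5,5](0) P2=[4,4,0,5,4,0](1)
Move 4: P1 pit5 -> P1=[5,1,5,4,5,0](1) P2=[5,5,1,6,4,0](1)
Move 5: P1 pit1 -> P1=[5,0,6,4,5,0](1) P2=[5,5,1,6,4,0](1)
Move 6: P2 pit4 -> P1=[6,1,6,4,5,0](1) P2=[5,5,1,6,0,1](2)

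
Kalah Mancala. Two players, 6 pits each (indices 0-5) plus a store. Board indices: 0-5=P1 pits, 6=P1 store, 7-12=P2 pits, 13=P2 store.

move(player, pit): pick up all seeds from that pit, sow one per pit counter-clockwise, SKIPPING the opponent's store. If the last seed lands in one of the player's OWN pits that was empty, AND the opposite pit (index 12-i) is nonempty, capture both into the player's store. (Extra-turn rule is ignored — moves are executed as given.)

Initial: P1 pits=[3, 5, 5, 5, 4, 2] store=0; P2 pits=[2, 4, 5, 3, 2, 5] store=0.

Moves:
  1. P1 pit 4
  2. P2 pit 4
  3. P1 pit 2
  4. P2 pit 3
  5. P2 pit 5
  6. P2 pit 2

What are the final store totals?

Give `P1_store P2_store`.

Move 1: P1 pit4 -> P1=[3,5,5,5,0,3](1) P2=[3,5,5,3,2,5](0)
Move 2: P2 pit4 -> P1=[3,5,5,5,0,3](1) P2=[3,5,5,3,0,6](1)
Move 3: P1 pit2 -> P1=[3,5,0,6,1,4](2) P2=[4,5,5,3,0,6](1)
Move 4: P2 pit3 -> P1=[3,5,0,6,1,4](2) P2=[4,5,5,0,1,7](2)
Move 5: P2 pit5 -> P1=[4,6,1,7,2,5](2) P2=[4,5,5,0,1,0](3)
Move 6: P2 pit2 -> P1=[5,6,1,7,2,5](2) P2=[4,5,0,1,2,1](4)

Answer: 2 4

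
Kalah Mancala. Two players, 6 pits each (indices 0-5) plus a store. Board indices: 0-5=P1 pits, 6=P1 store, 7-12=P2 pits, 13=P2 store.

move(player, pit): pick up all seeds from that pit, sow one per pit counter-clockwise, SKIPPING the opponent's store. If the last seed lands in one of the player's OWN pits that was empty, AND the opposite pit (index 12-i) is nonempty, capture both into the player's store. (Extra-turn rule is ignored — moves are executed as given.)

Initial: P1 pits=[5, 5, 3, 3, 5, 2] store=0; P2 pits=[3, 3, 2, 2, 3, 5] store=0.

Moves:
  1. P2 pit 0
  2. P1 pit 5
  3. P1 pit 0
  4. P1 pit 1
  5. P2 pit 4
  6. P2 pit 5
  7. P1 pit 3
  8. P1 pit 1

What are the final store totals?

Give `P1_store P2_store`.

Move 1: P2 pit0 -> P1=[5,5,3,3,5,2](0) P2=[0,4,3,3,3,5](0)
Move 2: P1 pit5 -> P1=[5,5,3,3,5,0](1) P2=[1,4,3,3,3,5](0)
Move 3: P1 pit0 -> P1=[0,6,4,4,6,0](3) P2=[0,4,3,3,3,5](0)
Move 4: P1 pit1 -> P1=[0,0,5,5,7,1](4) P2=[1,4,3,3,3,5](0)
Move 5: P2 pit4 -> P1=[1,0,5,5,7,1](4) P2=[1,4,3,3,0,6](1)
Move 6: P2 pit5 -> P1=[2,1,6,6,8,1](4) P2=[1,4,3,3,0,0](2)
Move 7: P1 pit3 -> P1=[2,1,6,0,9,2](5) P2=[2,5,4,3,0,0](2)
Move 8: P1 pit1 -> P1=[2,0,7,0,9,2](5) P2=[2,5,4,3,0,0](2)

Answer: 5 2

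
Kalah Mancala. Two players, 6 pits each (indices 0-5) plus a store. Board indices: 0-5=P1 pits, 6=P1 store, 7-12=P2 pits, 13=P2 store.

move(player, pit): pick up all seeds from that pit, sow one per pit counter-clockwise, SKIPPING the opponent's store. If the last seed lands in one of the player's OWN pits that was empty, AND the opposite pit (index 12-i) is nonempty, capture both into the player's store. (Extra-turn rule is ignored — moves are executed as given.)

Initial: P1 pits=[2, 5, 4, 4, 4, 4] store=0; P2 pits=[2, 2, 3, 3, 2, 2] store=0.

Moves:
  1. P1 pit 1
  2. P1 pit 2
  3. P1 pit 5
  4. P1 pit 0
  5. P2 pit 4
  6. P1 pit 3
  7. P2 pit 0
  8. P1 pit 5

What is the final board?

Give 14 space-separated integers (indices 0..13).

Move 1: P1 pit1 -> P1=[2,0,5,5,5,5](1) P2=[2,2,3,3,2,2](0)
Move 2: P1 pit2 -> P1=[2,0,0,6,6,6](2) P2=[3,2,3,3,2,2](0)
Move 3: P1 pit5 -> P1=[2,0,0,6,6,0](3) P2=[4,3,4,4,3,2](0)
Move 4: P1 pit0 -> P1=[0,1,0,6,6,0](8) P2=[4,3,4,0,3,2](0)
Move 5: P2 pit4 -> P1=[1,1,0,6,6,0](8) P2=[4,3,4,0,0,3](1)
Move 6: P1 pit3 -> P1=[1,1,0,0,7,1](9) P2=[5,4,5,0,0,3](1)
Move 7: P2 pit0 -> P1=[1,1,0,0,7,1](9) P2=[0,5,6,1,1,4](1)
Move 8: P1 pit5 -> P1=[1,1,0,0,7,0](10) P2=[0,5,6,1,1,4](1)

Answer: 1 1 0 0 7 0 10 0 5 6 1 1 4 1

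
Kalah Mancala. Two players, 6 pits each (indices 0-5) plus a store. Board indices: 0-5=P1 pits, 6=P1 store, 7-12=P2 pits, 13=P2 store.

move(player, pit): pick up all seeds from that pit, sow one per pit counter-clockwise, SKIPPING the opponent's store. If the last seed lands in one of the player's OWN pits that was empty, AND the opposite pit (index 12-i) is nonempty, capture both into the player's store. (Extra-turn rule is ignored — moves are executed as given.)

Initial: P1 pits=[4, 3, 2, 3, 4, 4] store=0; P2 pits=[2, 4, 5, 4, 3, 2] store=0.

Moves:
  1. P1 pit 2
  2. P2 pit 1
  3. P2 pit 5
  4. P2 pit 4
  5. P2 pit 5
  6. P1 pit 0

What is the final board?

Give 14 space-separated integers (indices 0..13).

Answer: 0 6 1 5 6 5 1 2 0 6 5 0 0 3

Derivation:
Move 1: P1 pit2 -> P1=[4,3,0,4,5,4](0) P2=[2,4,5,4,3,2](0)
Move 2: P2 pit1 -> P1=[4,3,0,4,5,4](0) P2=[2,0,6,5,4,3](0)
Move 3: P2 pit5 -> P1=[5,4,0,4,5,4](0) P2=[2,0,6,5,4,0](1)
Move 4: P2 pit4 -> P1=[6,5,0,4,5,4](0) P2=[2,0,6,5,0,1](2)
Move 5: P2 pit5 -> P1=[6,5,0,4,5,4](0) P2=[2,0,6,5,0,0](3)
Move 6: P1 pit0 -> P1=[0,6,1,5,6,5](1) P2=[2,0,6,5,0,0](3)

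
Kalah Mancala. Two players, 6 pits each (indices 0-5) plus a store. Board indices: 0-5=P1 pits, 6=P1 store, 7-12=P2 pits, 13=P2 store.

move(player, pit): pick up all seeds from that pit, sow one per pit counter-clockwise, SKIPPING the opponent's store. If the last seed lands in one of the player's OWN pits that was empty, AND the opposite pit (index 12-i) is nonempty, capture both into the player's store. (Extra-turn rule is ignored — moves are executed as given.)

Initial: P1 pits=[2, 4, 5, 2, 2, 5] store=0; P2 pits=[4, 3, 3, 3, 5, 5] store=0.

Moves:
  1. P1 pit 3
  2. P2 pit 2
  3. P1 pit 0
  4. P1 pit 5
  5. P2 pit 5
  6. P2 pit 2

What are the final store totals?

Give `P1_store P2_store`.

Move 1: P1 pit3 -> P1=[2,4,5,0,3,6](0) P2=[4,3,3,3,5,5](0)
Move 2: P2 pit2 -> P1=[2,4,5,0,3,6](0) P2=[4,3,0,4,6,6](0)
Move 3: P1 pit0 -> P1=[0,5,6,0,3,6](0) P2=[4,3,0,4,6,6](0)
Move 4: P1 pit5 -> P1=[0,5,6,0,3,0](1) P2=[5,4,1,5,7,6](0)
Move 5: P2 pit5 -> P1=[1,6,7,1,4,0](1) P2=[5,4,1,5,7,0](1)
Move 6: P2 pit2 -> P1=[1,6,7,1,4,0](1) P2=[5,4,0,6,7,0](1)

Answer: 1 1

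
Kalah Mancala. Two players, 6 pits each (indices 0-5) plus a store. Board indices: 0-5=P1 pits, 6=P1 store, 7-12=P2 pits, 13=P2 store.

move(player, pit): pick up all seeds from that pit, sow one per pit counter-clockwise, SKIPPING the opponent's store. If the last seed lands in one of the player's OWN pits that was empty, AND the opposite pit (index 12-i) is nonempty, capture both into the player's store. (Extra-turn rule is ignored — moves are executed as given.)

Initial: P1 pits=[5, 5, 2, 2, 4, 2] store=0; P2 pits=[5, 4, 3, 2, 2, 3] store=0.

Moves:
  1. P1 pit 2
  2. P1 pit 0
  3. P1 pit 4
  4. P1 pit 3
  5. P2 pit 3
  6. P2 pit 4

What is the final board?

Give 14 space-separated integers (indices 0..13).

Answer: 1 6 1 0 1 5 2 7 5 4 0 0 5 2

Derivation:
Move 1: P1 pit2 -> P1=[5,5,0,3,5,2](0) P2=[5,4,3,2,2,3](0)
Move 2: P1 pit0 -> P1=[0,6,1,4,6,3](0) P2=[5,4,3,2,2,3](0)
Move 3: P1 pit4 -> P1=[0,6,1,4,0,4](1) P2=[6,5,4,3,2,3](0)
Move 4: P1 pit3 -> P1=[0,6,1,0,1,5](2) P2=[7,5,4,3,2,3](0)
Move 5: P2 pit3 -> P1=[0,6,1,0,1,5](2) P2=[7,5,4,0,3,4](1)
Move 6: P2 pit4 -> P1=[1,6,1,0,1,5](2) P2=[7,5,4,0,0,5](2)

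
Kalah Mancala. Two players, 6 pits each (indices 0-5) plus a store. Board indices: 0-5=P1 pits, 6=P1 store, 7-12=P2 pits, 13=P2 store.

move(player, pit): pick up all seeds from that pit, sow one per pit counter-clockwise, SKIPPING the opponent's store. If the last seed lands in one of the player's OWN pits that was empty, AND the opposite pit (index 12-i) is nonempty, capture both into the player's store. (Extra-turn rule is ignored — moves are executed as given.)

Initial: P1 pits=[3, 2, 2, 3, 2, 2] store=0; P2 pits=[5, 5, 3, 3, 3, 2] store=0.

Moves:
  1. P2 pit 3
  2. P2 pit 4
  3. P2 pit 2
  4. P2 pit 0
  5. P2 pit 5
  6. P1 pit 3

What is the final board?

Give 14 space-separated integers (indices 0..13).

Move 1: P2 pit3 -> P1=[3,2,2,3,2,2](0) P2=[5,5,3,0,4,3](1)
Move 2: P2 pit4 -> P1=[4,3,2,3,2,2](0) P2=[5,5,3,0,0,4](2)
Move 3: P2 pit2 -> P1=[4,3,2,3,2,2](0) P2=[5,5,0,1,1,5](2)
Move 4: P2 pit0 -> P1=[4,3,2,3,2,2](0) P2=[0,6,1,2,2,6](2)
Move 5: P2 pit5 -> P1=[5,4,3,4,3,2](0) P2=[0,6,1,2,2,0](3)
Move 6: P1 pit3 -> P1=[5,4,3,0,4,3](1) P2=[1,6,1,2,2,0](3)

Answer: 5 4 3 0 4 3 1 1 6 1 2 2 0 3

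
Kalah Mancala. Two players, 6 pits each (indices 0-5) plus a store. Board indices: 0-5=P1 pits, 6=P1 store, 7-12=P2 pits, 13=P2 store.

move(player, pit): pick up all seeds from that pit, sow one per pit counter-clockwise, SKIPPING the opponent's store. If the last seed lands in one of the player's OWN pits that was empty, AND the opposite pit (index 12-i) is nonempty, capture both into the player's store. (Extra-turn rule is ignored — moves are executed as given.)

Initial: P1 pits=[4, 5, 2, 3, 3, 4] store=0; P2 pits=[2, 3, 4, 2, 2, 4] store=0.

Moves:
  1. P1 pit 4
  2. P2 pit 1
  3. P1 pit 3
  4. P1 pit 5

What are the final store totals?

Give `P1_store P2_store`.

Answer: 3 0

Derivation:
Move 1: P1 pit4 -> P1=[4,5,2,3,0,5](1) P2=[3,3,4,2,2,4](0)
Move 2: P2 pit1 -> P1=[4,5,2,3,0,5](1) P2=[3,0,5,3,3,4](0)
Move 3: P1 pit3 -> P1=[4,5,2,0,1,6](2) P2=[3,0,5,3,3,4](0)
Move 4: P1 pit5 -> P1=[4,5,2,0,1,0](3) P2=[4,1,6,4,4,4](0)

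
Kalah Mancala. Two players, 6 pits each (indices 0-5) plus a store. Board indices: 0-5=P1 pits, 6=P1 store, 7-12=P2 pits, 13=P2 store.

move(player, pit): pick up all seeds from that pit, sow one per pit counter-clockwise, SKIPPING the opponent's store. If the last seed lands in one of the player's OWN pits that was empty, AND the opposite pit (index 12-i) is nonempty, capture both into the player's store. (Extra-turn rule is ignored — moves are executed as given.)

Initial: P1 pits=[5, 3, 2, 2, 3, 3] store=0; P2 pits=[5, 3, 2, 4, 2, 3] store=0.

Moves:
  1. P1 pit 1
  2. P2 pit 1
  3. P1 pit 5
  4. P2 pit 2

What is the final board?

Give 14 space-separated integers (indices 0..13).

Answer: 5 0 3 3 4 0 1 6 1 0 6 4 4 0

Derivation:
Move 1: P1 pit1 -> P1=[5,0,3,3,4,3](0) P2=[5,3,2,4,2,3](0)
Move 2: P2 pit1 -> P1=[5,0,3,3,4,3](0) P2=[5,0,3,5,3,3](0)
Move 3: P1 pit5 -> P1=[5,0,3,3,4,0](1) P2=[6,1,3,5,3,3](0)
Move 4: P2 pit2 -> P1=[5,0,3,3,4,0](1) P2=[6,1,0,6,4,4](0)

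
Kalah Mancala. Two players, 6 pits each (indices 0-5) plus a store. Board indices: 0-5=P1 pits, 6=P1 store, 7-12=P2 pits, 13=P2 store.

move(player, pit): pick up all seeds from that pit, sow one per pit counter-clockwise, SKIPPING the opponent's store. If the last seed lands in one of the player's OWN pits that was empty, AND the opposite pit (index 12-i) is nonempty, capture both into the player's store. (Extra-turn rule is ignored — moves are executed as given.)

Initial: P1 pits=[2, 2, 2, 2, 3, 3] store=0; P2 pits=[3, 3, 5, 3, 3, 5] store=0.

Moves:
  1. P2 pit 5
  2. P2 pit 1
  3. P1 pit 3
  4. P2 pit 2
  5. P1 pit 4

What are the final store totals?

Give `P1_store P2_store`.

Move 1: P2 pit5 -> P1=[3,3,3,3,3,3](0) P2=[3,3,5,3,3,0](1)
Move 2: P2 pit1 -> P1=[3,3,3,3,3,3](0) P2=[3,0,6,4,4,0](1)
Move 3: P1 pit3 -> P1=[3,3,3,0,4,4](1) P2=[3,0,6,4,4,0](1)
Move 4: P2 pit2 -> P1=[4,4,3,0,4,4](1) P2=[3,0,0,5,5,1](2)
Move 5: P1 pit4 -> P1=[4,4,3,0,0,5](2) P2=[4,1,0,5,5,1](2)

Answer: 2 2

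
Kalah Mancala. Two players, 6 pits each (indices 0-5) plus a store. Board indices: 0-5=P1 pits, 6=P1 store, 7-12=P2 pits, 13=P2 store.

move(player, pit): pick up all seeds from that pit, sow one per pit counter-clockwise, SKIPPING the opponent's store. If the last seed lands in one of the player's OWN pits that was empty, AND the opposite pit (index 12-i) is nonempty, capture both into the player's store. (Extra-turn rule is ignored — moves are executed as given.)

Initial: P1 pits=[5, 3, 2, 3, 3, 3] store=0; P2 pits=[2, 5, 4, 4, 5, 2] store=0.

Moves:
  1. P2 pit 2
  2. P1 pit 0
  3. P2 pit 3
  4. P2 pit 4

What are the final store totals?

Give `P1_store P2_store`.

Answer: 0 3

Derivation:
Move 1: P2 pit2 -> P1=[5,3,2,3,3,3](0) P2=[2,5,0,5,6,3](1)
Move 2: P1 pit0 -> P1=[0,4,3,4,4,4](0) P2=[2,5,0,5,6,3](1)
Move 3: P2 pit3 -> P1=[1,5,3,4,4,4](0) P2=[2,5,0,0,7,4](2)
Move 4: P2 pit4 -> P1=[2,6,4,5,5,4](0) P2=[2,5,0,0,0,5](3)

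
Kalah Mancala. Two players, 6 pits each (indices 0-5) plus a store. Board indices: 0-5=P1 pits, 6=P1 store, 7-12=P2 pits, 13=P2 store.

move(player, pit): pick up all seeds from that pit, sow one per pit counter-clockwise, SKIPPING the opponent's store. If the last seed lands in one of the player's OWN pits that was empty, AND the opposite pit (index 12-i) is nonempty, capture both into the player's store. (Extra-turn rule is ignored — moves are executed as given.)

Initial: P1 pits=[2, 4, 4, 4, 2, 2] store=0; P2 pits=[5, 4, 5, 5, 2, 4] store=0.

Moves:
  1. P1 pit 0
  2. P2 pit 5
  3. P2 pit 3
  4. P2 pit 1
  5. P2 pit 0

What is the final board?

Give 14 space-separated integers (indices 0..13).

Answer: 2 7 6 4 2 2 0 0 1 7 2 5 3 2

Derivation:
Move 1: P1 pit0 -> P1=[0,5,5,4,2,2](0) P2=[5,4,5,5,2,4](0)
Move 2: P2 pit5 -> P1=[1,6,6,4,2,2](0) P2=[5,4,5,5,2,0](1)
Move 3: P2 pit3 -> P1=[2,7,6,4,2,2](0) P2=[5,4,5,0,3,1](2)
Move 4: P2 pit1 -> P1=[2,7,6,4,2,2](0) P2=[5,0,6,1,4,2](2)
Move 5: P2 pit0 -> P1=[2,7,6,4,2,2](0) P2=[0,1,7,2,5,3](2)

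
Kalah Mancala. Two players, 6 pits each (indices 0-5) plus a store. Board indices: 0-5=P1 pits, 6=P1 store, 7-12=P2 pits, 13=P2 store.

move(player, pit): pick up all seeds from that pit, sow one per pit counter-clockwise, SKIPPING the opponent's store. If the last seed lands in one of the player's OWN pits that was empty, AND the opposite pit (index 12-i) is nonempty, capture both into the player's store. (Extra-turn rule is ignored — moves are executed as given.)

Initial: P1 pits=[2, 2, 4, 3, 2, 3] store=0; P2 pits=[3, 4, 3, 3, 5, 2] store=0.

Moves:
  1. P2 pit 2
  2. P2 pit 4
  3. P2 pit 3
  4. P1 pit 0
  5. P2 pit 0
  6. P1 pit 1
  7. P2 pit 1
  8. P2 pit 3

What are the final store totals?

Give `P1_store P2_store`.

Move 1: P2 pit2 -> P1=[2,2,4,3,2,3](0) P2=[3,4,0,4,6,3](0)
Move 2: P2 pit4 -> P1=[3,3,5,4,2,3](0) P2=[3,4,0,4,0,4](1)
Move 3: P2 pit3 -> P1=[4,3,5,4,2,3](0) P2=[3,4,0,0,1,5](2)
Move 4: P1 pit0 -> P1=[0,4,6,5,3,3](0) P2=[3,4,0,0,1,5](2)
Move 5: P2 pit0 -> P1=[0,4,0,5,3,3](0) P2=[0,5,1,0,1,5](9)
Move 6: P1 pit1 -> P1=[0,0,1,6,4,4](0) P2=[0,5,1,0,1,5](9)
Move 7: P2 pit1 -> P1=[0,0,1,6,4,4](0) P2=[0,0,2,1,2,6](10)
Move 8: P2 pit3 -> P1=[0,0,1,6,4,4](0) P2=[0,0,2,0,3,6](10)

Answer: 0 10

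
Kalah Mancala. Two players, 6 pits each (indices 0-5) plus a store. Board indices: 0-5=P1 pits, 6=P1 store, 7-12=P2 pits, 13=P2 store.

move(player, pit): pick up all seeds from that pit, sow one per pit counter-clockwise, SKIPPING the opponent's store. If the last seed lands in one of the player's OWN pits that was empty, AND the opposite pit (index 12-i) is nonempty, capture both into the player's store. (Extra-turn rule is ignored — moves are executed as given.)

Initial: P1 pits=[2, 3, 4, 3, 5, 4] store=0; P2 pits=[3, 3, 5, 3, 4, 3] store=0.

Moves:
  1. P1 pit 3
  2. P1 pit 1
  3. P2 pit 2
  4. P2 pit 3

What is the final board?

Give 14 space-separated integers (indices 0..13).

Answer: 4 0 5 1 7 5 1 3 3 0 0 6 5 2

Derivation:
Move 1: P1 pit3 -> P1=[2,3,4,0,6,5](1) P2=[3,3,5,3,4,3](0)
Move 2: P1 pit1 -> P1=[2,0,5,1,7,5](1) P2=[3,3,5,3,4,3](0)
Move 3: P2 pit2 -> P1=[3,0,5,1,7,5](1) P2=[3,3,0,4,5,4](1)
Move 4: P2 pit3 -> P1=[4,0,5,1,7,5](1) P2=[3,3,0,0,6,5](2)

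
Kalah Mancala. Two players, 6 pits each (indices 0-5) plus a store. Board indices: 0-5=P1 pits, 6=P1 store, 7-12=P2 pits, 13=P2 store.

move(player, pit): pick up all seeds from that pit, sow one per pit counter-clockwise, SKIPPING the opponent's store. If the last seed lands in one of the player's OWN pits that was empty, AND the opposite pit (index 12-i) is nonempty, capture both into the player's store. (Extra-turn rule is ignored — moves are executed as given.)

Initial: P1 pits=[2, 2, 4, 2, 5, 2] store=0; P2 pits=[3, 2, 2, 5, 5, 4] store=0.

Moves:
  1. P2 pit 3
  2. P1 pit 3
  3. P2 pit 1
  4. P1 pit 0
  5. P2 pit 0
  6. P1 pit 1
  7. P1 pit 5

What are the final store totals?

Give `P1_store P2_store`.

Answer: 5 8

Derivation:
Move 1: P2 pit3 -> P1=[3,3,4,2,5,2](0) P2=[3,2,2,0,6,5](1)
Move 2: P1 pit3 -> P1=[3,3,4,0,6,3](0) P2=[3,2,2,0,6,5](1)
Move 3: P2 pit1 -> P1=[3,3,0,0,6,3](0) P2=[3,0,3,0,6,5](6)
Move 4: P1 pit0 -> P1=[0,4,1,0,6,3](4) P2=[3,0,0,0,6,5](6)
Move 5: P2 pit0 -> P1=[0,4,0,0,6,3](4) P2=[0,1,1,0,6,5](8)
Move 6: P1 pit1 -> P1=[0,0,1,1,7,4](4) P2=[0,1,1,0,6,5](8)
Move 7: P1 pit5 -> P1=[0,0,1,1,7,0](5) P2=[1,2,2,0,6,5](8)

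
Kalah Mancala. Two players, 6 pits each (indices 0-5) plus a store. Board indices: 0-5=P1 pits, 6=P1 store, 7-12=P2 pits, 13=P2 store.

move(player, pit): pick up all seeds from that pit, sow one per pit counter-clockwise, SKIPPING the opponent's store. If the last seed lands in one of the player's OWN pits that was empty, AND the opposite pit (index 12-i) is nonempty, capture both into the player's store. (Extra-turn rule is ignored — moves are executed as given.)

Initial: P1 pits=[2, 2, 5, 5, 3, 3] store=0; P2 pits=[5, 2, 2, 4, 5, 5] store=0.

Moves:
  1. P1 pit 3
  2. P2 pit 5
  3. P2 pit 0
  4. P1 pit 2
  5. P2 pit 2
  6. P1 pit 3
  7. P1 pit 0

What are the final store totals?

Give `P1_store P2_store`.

Answer: 2 2

Derivation:
Move 1: P1 pit3 -> P1=[2,2,5,0,4,4](1) P2=[6,3,2,4,5,5](0)
Move 2: P2 pit5 -> P1=[3,3,6,1,4,4](1) P2=[6,3,2,4,5,0](1)
Move 3: P2 pit0 -> P1=[3,3,6,1,4,4](1) P2=[0,4,3,5,6,1](2)
Move 4: P1 pit2 -> P1=[3,3,0,2,5,5](2) P2=[1,5,3,5,6,1](2)
Move 5: P2 pit2 -> P1=[3,3,0,2,5,5](2) P2=[1,5,0,6,7,2](2)
Move 6: P1 pit3 -> P1=[3,3,0,0,6,6](2) P2=[1,5,0,6,7,2](2)
Move 7: P1 pit0 -> P1=[0,4,1,1,6,6](2) P2=[1,5,0,6,7,2](2)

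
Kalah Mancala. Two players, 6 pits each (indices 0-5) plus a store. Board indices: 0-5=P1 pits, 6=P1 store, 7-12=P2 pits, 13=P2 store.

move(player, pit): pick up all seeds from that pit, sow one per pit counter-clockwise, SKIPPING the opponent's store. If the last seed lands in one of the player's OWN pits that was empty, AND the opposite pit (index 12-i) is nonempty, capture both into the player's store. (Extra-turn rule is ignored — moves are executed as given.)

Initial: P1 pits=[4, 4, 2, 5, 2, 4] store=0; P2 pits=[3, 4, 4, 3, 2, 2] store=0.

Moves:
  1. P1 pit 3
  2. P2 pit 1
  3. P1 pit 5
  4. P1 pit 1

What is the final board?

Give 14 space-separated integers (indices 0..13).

Answer: 4 0 3 1 4 0 8 0 1 6 5 3 3 1

Derivation:
Move 1: P1 pit3 -> P1=[4,4,2,0,3,5](1) P2=[4,5,4,3,2,2](0)
Move 2: P2 pit1 -> P1=[4,4,2,0,3,5](1) P2=[4,0,5,4,3,3](1)
Move 3: P1 pit5 -> P1=[4,4,2,0,3,0](2) P2=[5,1,6,5,3,3](1)
Move 4: P1 pit1 -> P1=[4,0,3,1,4,0](8) P2=[0,1,6,5,3,3](1)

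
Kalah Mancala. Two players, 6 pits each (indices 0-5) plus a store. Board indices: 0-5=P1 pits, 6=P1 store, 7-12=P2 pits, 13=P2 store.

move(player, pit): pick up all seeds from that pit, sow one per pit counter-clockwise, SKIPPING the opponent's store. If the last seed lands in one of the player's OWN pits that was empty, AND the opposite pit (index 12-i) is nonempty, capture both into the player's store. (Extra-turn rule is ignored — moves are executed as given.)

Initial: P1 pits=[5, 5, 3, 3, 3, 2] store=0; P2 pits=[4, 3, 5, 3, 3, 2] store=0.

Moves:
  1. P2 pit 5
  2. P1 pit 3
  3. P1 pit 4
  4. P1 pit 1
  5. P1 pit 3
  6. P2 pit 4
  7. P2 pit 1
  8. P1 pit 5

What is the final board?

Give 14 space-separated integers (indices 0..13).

Move 1: P2 pit5 -> P1=[6,5,3,3,3,2](0) P2=[4,3,5,3,3,0](1)
Move 2: P1 pit3 -> P1=[6,5,3,0,4,3](1) P2=[4,3,5,3,3,0](1)
Move 3: P1 pit4 -> P1=[6,5,3,0,0,4](2) P2=[5,4,5,3,3,0](1)
Move 4: P1 pit1 -> P1=[6,0,4,1,1,5](3) P2=[5,4,5,3,3,0](1)
Move 5: P1 pit3 -> P1=[6,0,4,0,2,5](3) P2=[5,4,5,3,3,0](1)
Move 6: P2 pit4 -> P1=[7,0,4,0,2,5](3) P2=[5,4,5,3,0,1](2)
Move 7: P2 pit1 -> P1=[7,0,4,0,2,5](3) P2=[5,0,6,4,1,2](2)
Move 8: P1 pit5 -> P1=[7,0,4,0,2,0](4) P2=[6,1,7,5,1,2](2)

Answer: 7 0 4 0 2 0 4 6 1 7 5 1 2 2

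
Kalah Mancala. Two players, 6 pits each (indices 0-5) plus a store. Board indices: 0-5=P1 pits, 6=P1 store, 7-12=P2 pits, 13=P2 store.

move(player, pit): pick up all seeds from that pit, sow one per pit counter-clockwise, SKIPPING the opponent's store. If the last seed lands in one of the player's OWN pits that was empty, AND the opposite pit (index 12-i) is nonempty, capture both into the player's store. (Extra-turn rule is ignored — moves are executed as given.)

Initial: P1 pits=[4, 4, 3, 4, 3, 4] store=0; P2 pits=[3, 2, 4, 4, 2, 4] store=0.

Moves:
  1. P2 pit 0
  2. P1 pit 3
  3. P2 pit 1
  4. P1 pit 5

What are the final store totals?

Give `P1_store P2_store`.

Answer: 2 0

Derivation:
Move 1: P2 pit0 -> P1=[4,4,3,4,3,4](0) P2=[0,3,5,5,2,4](0)
Move 2: P1 pit3 -> P1=[4,4,3,0,4,5](1) P2=[1,3,5,5,2,4](0)
Move 3: P2 pit1 -> P1=[4,4,3,0,4,5](1) P2=[1,0,6,6,3,4](0)
Move 4: P1 pit5 -> P1=[4,4,3,0,4,0](2) P2=[2,1,7,7,3,4](0)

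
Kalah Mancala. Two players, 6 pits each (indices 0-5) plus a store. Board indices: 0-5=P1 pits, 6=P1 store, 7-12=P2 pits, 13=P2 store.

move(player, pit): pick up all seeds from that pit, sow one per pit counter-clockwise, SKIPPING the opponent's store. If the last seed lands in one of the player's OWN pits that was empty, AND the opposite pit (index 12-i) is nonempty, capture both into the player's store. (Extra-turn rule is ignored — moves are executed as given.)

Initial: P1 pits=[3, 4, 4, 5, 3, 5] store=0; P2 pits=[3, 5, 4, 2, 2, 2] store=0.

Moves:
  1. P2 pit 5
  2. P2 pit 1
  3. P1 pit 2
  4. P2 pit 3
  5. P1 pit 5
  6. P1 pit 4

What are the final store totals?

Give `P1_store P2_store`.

Move 1: P2 pit5 -> P1=[4,4,4,5,3,5](0) P2=[3,5,4,2,2,0](1)
Move 2: P2 pit1 -> P1=[4,4,4,5,3,5](0) P2=[3,0,5,3,3,1](2)
Move 3: P1 pit2 -> P1=[4,4,0,6,4,6](1) P2=[3,0,5,3,3,1](2)
Move 4: P2 pit3 -> P1=[4,4,0,6,4,6](1) P2=[3,0,5,0,4,2](3)
Move 5: P1 pit5 -> P1=[4,4,0,6,4,0](2) P2=[4,1,6,1,5,2](3)
Move 6: P1 pit4 -> P1=[4,4,0,6,0,1](3) P2=[5,2,6,1,5,2](3)

Answer: 3 3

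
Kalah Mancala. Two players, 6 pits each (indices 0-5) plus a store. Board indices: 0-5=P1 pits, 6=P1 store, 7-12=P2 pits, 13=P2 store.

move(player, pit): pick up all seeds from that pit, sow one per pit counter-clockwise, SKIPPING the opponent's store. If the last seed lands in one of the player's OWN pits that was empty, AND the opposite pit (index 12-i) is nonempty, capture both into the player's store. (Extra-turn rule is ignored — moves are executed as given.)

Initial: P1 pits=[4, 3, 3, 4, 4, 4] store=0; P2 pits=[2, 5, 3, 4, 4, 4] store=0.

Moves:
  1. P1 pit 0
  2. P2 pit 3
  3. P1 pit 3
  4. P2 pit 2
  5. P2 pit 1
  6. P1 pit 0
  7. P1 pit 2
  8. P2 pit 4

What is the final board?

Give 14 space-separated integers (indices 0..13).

Move 1: P1 pit0 -> P1=[0,4,4,5,5,4](0) P2=[2,5,3,4,4,4](0)
Move 2: P2 pit3 -> P1=[1,4,4,5,5,4](0) P2=[2,5,3,0,5,5](1)
Move 3: P1 pit3 -> P1=[1,4,4,0,6,5](1) P2=[3,6,3,0,5,5](1)
Move 4: P2 pit2 -> P1=[1,4,4,0,6,5](1) P2=[3,6,0,1,6,6](1)
Move 5: P2 pit1 -> P1=[2,4,4,0,6,5](1) P2=[3,0,1,2,7,7](2)
Move 6: P1 pit0 -> P1=[0,5,5,0,6,5](1) P2=[3,0,1,2,7,7](2)
Move 7: P1 pit2 -> P1=[0,5,0,1,7,6](2) P2=[4,0,1,2,7,7](2)
Move 8: P2 pit4 -> P1=[1,6,1,2,8,6](2) P2=[4,0,1,2,0,8](3)

Answer: 1 6 1 2 8 6 2 4 0 1 2 0 8 3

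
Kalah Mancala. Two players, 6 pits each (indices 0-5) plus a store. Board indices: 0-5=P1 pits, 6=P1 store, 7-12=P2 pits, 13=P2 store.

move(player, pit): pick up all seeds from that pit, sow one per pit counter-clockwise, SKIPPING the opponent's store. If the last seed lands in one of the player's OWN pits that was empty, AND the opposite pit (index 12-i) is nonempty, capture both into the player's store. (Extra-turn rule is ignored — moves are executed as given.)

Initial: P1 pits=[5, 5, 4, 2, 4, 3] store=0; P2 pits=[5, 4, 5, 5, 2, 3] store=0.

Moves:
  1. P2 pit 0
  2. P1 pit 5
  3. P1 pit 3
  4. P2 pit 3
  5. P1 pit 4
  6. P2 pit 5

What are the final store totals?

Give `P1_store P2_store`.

Move 1: P2 pit0 -> P1=[5,5,4,2,4,3](0) P2=[0,5,6,6,3,4](0)
Move 2: P1 pit5 -> P1=[5,5,4,2,4,0](1) P2=[1,6,6,6,3,4](0)
Move 3: P1 pit3 -> P1=[5,5,4,0,5,0](3) P2=[0,6,6,6,3,4](0)
Move 4: P2 pit3 -> P1=[6,6,5,0,5,0](3) P2=[0,6,6,0,4,5](1)
Move 5: P1 pit4 -> P1=[6,6,5,0,0,1](4) P2=[1,7,7,0,4,5](1)
Move 6: P2 pit5 -> P1=[7,7,6,1,0,1](4) P2=[1,7,7,0,4,0](2)

Answer: 4 2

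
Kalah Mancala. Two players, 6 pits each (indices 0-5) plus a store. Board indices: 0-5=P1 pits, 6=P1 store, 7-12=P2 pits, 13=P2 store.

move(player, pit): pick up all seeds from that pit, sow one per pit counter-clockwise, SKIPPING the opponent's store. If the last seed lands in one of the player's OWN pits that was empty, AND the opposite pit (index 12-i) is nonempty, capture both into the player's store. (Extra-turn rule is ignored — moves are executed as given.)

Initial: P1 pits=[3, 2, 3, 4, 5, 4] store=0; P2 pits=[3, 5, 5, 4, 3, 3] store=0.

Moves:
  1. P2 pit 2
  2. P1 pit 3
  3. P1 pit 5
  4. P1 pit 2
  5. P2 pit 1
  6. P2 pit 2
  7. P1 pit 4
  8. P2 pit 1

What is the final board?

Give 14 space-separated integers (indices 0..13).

Move 1: P2 pit2 -> P1=[4,2,3,4,5,4](0) P2=[3,5,0,5,4,4](1)
Move 2: P1 pit3 -> P1=[4,2,3,0,6,5](1) P2=[4,5,0,5,4,4](1)
Move 3: P1 pit5 -> P1=[4,2,3,0,6,0](2) P2=[5,6,1,6,4,4](1)
Move 4: P1 pit2 -> P1=[4,2,0,1,7,0](8) P2=[0,6,1,6,4,4](1)
Move 5: P2 pit1 -> P1=[5,2,0,1,7,0](8) P2=[0,0,2,7,5,5](2)
Move 6: P2 pit2 -> P1=[5,2,0,1,7,0](8) P2=[0,0,0,8,6,5](2)
Move 7: P1 pit4 -> P1=[5,2,0,1,0,1](9) P2=[1,1,1,9,7,5](2)
Move 8: P2 pit1 -> P1=[5,2,0,1,0,1](9) P2=[1,0,2,9,7,5](2)

Answer: 5 2 0 1 0 1 9 1 0 2 9 7 5 2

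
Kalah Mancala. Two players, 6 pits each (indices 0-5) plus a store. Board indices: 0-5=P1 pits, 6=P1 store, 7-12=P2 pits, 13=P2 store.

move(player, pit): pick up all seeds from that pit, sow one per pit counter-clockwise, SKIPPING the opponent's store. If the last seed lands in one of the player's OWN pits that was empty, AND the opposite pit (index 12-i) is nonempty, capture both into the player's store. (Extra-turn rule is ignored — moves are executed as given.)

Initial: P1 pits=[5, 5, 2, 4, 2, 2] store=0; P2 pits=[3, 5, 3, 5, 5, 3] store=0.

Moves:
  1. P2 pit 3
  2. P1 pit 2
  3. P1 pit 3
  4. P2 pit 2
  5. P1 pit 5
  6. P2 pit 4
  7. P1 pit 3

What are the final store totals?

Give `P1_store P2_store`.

Move 1: P2 pit3 -> P1=[6,6,2,4,2,2](0) P2=[3,5,3,0,6,4](1)
Move 2: P1 pit2 -> P1=[6,6,0,5,3,2](0) P2=[3,5,3,0,6,4](1)
Move 3: P1 pit3 -> P1=[6,6,0,0,4,3](1) P2=[4,6,3,0,6,4](1)
Move 4: P2 pit2 -> P1=[6,6,0,0,4,3](1) P2=[4,6,0,1,7,5](1)
Move 5: P1 pit5 -> P1=[6,6,0,0,4,0](2) P2=[5,7,0,1,7,5](1)
Move 6: P2 pit4 -> P1=[7,7,1,1,5,0](2) P2=[5,7,0,1,0,6](2)
Move 7: P1 pit3 -> P1=[7,7,1,0,6,0](2) P2=[5,7,0,1,0,6](2)

Answer: 2 2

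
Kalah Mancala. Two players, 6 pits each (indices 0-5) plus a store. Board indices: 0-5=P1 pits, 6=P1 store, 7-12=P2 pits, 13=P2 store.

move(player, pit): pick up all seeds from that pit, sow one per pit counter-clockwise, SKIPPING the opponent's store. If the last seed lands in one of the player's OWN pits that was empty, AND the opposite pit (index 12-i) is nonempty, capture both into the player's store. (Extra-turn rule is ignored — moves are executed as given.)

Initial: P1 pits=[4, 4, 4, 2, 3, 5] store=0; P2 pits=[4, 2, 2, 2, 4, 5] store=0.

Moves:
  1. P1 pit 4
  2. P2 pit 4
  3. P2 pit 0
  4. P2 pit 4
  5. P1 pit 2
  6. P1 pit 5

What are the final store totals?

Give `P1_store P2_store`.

Answer: 3 1

Derivation:
Move 1: P1 pit4 -> P1=[4,4,4,2,0,6](1) P2=[5,2,2,2,4,5](0)
Move 2: P2 pit4 -> P1=[5,5,4,2,0,6](1) P2=[5,2,2,2,0,6](1)
Move 3: P2 pit0 -> P1=[5,5,4,2,0,6](1) P2=[0,3,3,3,1,7](1)
Move 4: P2 pit4 -> P1=[5,5,4,2,0,6](1) P2=[0,3,3,3,0,8](1)
Move 5: P1 pit2 -> P1=[5,5,0,3,1,7](2) P2=[0,3,3,3,0,8](1)
Move 6: P1 pit5 -> P1=[5,5,0,3,1,0](3) P2=[1,4,4,4,1,9](1)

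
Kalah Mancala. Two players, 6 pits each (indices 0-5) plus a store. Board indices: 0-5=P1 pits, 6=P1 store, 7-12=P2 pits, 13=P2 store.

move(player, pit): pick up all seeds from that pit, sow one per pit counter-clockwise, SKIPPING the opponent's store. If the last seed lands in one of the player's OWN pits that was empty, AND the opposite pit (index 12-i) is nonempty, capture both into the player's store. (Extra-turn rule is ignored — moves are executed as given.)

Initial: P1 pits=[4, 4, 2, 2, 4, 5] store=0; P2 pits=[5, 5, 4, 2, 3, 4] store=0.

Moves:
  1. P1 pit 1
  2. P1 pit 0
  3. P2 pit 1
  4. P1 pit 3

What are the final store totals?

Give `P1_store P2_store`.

Answer: 1 1

Derivation:
Move 1: P1 pit1 -> P1=[4,0,3,3,5,6](0) P2=[5,5,4,2,3,4](0)
Move 2: P1 pit0 -> P1=[0,1,4,4,6,6](0) P2=[5,5,4,2,3,4](0)
Move 3: P2 pit1 -> P1=[0,1,4,4,6,6](0) P2=[5,0,5,3,4,5](1)
Move 4: P1 pit3 -> P1=[0,1,4,0,7,7](1) P2=[6,0,5,3,4,5](1)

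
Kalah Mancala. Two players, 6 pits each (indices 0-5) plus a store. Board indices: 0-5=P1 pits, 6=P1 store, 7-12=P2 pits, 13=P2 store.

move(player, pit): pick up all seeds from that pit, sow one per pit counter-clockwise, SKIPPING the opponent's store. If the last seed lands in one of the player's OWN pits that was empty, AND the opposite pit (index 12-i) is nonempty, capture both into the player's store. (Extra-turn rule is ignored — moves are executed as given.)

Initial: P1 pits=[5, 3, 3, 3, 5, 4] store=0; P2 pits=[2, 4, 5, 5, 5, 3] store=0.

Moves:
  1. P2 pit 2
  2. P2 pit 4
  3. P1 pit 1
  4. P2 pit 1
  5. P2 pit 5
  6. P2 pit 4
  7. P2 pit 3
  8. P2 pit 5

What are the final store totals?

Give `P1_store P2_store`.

Answer: 0 14

Derivation:
Move 1: P2 pit2 -> P1=[6,3,3,3,5,4](0) P2=[2,4,0,6,6,4](1)
Move 2: P2 pit4 -> P1=[7,4,4,4,5,4](0) P2=[2,4,0,6,0,5](2)
Move 3: P1 pit1 -> P1=[7,0,5,5,6,5](0) P2=[2,4,0,6,0,5](2)
Move 4: P2 pit1 -> P1=[7,0,5,5,6,5](0) P2=[2,0,1,7,1,6](2)
Move 5: P2 pit5 -> P1=[8,1,6,6,7,5](0) P2=[2,0,1,7,1,0](3)
Move 6: P2 pit4 -> P1=[0,1,6,6,7,5](0) P2=[2,0,1,7,0,0](12)
Move 7: P2 pit3 -> P1=[1,2,7,7,7,5](0) P2=[2,0,1,0,1,1](13)
Move 8: P2 pit5 -> P1=[1,2,7,7,7,5](0) P2=[2,0,1,0,1,0](14)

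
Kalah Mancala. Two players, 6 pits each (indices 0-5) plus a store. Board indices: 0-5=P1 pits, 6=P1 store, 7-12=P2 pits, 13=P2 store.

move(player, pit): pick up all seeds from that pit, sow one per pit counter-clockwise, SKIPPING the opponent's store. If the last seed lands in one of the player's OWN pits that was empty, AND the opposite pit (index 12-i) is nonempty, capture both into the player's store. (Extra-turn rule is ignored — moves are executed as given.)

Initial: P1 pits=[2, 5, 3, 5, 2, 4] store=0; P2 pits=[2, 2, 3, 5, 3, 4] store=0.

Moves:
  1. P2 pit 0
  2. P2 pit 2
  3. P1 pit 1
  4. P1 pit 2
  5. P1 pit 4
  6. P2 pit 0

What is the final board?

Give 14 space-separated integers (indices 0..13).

Answer: 2 0 0 7 0 7 3 0 5 0 6 4 5 1

Derivation:
Move 1: P2 pit0 -> P1=[2,5,3,5,2,4](0) P2=[0,3,4,5,3,4](0)
Move 2: P2 pit2 -> P1=[2,5,3,5,2,4](0) P2=[0,3,0,6,4,5](1)
Move 3: P1 pit1 -> P1=[2,0,4,6,3,5](1) P2=[0,3,0,6,4,5](1)
Move 4: P1 pit2 -> P1=[2,0,0,7,4,6](2) P2=[0,3,0,6,4,5](1)
Move 5: P1 pit4 -> P1=[2,0,0,7,0,7](3) P2=[1,4,0,6,4,5](1)
Move 6: P2 pit0 -> P1=[2,0,0,7,0,7](3) P2=[0,5,0,6,4,5](1)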